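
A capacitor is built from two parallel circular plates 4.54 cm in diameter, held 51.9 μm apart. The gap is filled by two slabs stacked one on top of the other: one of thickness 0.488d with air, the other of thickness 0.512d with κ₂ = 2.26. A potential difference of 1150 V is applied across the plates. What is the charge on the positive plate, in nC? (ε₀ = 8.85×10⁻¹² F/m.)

A = π(4.54/2 cm)² = 1.62×10⁻³ m².
Stacked slabs ⇒ two capacitors in series, each with the full plate area.
C₁ = κ₁ε₀A/d₁ = 1.00 × 8.85×10⁻¹² × 1.62×10⁻³ / 2.53×10⁻⁵ = 5.66×10⁻¹⁰ F.
C₂ = κ₂ε₀A/d₂ = 2.26 × 8.85×10⁻¹² × 1.62×10⁻³ / 2.66×10⁻⁵ = 1.22×10⁻⁹ F.
C = (1/C₁ + 1/C₂)⁻¹ = 3.86×10⁻¹⁰ F.
Q = CV = 3.86×10⁻¹⁰ × 1150 = 4.44×10⁻⁷ C.

444 nC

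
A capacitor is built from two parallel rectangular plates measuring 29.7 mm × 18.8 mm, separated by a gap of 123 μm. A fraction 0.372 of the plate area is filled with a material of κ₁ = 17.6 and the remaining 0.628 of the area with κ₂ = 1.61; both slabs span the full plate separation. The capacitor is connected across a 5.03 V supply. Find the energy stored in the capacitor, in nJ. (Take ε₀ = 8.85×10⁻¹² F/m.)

U ≈ 3.84 nJ

A = 29.7 × 18.8 mm² = 5.58×10⁻⁴ m².
Side-by-side slabs ⇒ two capacitors in parallel, each spanning the full gap.
C₁ = κ₁ε₀A₁/d = 17.6 × 8.85×10⁻¹² × 2.08×10⁻⁴ / 1.23×10⁻⁴ = 2.63×10⁻¹⁰ F.
C₂ = κ₂ε₀A₂/d = 1.61 × 8.85×10⁻¹² × 3.51×10⁻⁴ / 1.23×10⁻⁴ = 4.06×10⁻¹¹ F.
C = C₁ + C₂ = 3.04×10⁻¹⁰ F.
U = ½CV² = ½ × 3.04×10⁻¹⁰ × (5.03)² = 3.84×10⁻⁹ J.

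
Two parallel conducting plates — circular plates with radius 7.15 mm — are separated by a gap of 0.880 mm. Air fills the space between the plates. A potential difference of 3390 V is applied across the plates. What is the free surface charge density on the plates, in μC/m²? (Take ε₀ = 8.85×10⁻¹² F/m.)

A = π(7.15 mm)² = 1.61×10⁻⁴ m².
C = ε₀A/d = 8.85×10⁻¹² × 1.61×10⁻⁴ / 8.80×10⁻⁴ = 1.62×10⁻¹² F.
σ = Q/A = CV/A = 1.62×10⁻¹² × 3390 / 1.61×10⁻⁴ = 3.41×10⁻⁵ C/m².

σ ≈ 34.1 μC/m²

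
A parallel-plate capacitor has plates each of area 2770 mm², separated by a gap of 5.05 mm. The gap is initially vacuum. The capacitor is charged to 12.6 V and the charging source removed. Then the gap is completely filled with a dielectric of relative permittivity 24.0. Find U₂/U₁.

U₂/U₁ ≈ 0.0417

Isolated ⇒ Q is held fixed.
C₂ = 24.0 C₁ and U = Q²/(2C), so U₂/U₁ = C₁/C₂ = 0.0417.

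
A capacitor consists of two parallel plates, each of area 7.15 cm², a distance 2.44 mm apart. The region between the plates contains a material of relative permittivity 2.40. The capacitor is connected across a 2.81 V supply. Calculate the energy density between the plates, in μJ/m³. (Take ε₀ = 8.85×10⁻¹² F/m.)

14.1 μJ/m³

E = V/d = 2.81 / 2.44×10⁻³ = 1.15×10³ V/m.
u = ½κε₀E² = ½ × 2.40 × 8.85×10⁻¹² × (1.15×10³)² = 1.41×10⁻⁵ J/m³.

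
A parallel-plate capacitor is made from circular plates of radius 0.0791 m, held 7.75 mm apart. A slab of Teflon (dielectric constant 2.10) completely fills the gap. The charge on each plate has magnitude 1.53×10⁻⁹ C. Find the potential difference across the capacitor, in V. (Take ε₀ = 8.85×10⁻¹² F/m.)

32.5 V

A = π(0.0791 m)² = 1.97×10⁻² m².
C = κε₀A/d = 2.10 × 8.85×10⁻¹² × 1.97×10⁻² / 7.75×10⁻³ = 4.71×10⁻¹¹ F.
V = Q/C = 1.53×10⁻⁹ / 4.71×10⁻¹¹ = 32.5 V.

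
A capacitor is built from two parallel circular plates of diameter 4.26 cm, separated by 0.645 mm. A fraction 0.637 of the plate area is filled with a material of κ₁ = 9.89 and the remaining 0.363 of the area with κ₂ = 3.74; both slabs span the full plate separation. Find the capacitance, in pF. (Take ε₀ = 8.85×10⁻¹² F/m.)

A = π(4.26/2 cm)² = 1.43×10⁻³ m².
Side-by-side slabs ⇒ two capacitors in parallel, each spanning the full gap.
C₁ = κ₁ε₀A₁/d = 9.89 × 8.85×10⁻¹² × 9.08×10⁻⁴ / 6.45×10⁻⁴ = 1.23×10⁻¹⁰ F.
C₂ = κ₂ε₀A₂/d = 3.74 × 8.85×10⁻¹² × 5.17×10⁻⁴ / 6.45×10⁻⁴ = 2.66×10⁻¹¹ F.
C = C₁ + C₂ = 1.50×10⁻¹⁰ F.

C ≈ 150 pF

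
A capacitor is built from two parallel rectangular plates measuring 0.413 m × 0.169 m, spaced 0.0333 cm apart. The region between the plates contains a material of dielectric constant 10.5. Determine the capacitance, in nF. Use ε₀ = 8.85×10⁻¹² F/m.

C ≈ 19.5 nF

A = 0.413 × 0.169 m² = 6.98×10⁻² m².
C = κε₀A/d = 10.5 × 8.85×10⁻¹² × 6.98×10⁻² / 3.33×10⁻⁴ = 1.95×10⁻⁸ F.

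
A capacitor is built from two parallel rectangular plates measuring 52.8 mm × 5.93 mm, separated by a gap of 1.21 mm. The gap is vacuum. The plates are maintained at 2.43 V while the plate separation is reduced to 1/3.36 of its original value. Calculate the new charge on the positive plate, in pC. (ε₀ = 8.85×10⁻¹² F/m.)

A = 52.8 × 5.93 mm² = 3.13×10⁻⁴ m².
Initially C₁ = ε₀A/d = 8.85×10⁻¹² × 3.13×10⁻⁴ / 1.21×10⁻³ = 2.29×10⁻¹² F.
Q₁ = 5.56×10⁻¹² C.
Battery connected ⇒ V is held fixed. C₂ = 3.36 C₁ and Q = CV, so Q₂/Q₁ = C₂/C₁ = 3.36.
Q₂ = 3.36 × 5.56×10⁻¹² = 1.87×10⁻¹¹ C.

18.7 pC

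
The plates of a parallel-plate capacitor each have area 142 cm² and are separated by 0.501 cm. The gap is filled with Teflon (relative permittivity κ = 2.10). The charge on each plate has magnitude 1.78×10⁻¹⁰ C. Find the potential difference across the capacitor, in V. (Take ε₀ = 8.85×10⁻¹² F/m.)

A = 142 cm² = 1.42×10⁻² m².
C = κε₀A/d = 2.10 × 8.85×10⁻¹² × 1.42×10⁻² / 5.01×10⁻³ = 5.27×10⁻¹¹ F.
V = Q/C = 1.78×10⁻¹⁰ / 5.27×10⁻¹¹ = 3.38 V.

3.38 V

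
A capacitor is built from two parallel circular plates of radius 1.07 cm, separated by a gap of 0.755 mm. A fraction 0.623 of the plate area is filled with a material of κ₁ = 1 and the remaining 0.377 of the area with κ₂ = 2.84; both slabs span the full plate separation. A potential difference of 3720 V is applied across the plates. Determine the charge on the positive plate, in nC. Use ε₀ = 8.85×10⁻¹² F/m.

26.6 nC

A = π(1.07 cm)² = 3.60×10⁻⁴ m².
Side-by-side slabs ⇒ two capacitors in parallel, each spanning the full gap.
C₁ = κ₁ε₀A₁/d = 1.00 × 8.85×10⁻¹² × 2.24×10⁻⁴ / 7.55×10⁻⁴ = 2.63×10⁻¹² F.
C₂ = κ₂ε₀A₂/d = 2.84 × 8.85×10⁻¹² × 1.36×10⁻⁴ / 7.55×10⁻⁴ = 4.51×10⁻¹² F.
C = C₁ + C₂ = 7.14×10⁻¹² F.
Q = CV = 7.14×10⁻¹² × 3720 = 2.66×10⁻⁸ C.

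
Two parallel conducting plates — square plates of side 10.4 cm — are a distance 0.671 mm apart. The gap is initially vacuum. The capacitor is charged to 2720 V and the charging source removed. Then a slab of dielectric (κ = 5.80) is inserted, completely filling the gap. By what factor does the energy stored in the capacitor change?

Isolated ⇒ Q is held fixed.
C₂ = 5.80 C₁ and U = Q²/(2C), so U₂/U₁ = C₁/C₂ = 0.172.

U₂/U₁ ≈ 0.172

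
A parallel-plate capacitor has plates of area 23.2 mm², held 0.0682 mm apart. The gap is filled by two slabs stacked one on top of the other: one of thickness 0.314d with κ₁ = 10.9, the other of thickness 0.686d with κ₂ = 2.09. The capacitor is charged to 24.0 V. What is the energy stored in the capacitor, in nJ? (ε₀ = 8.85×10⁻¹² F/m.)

A = 23.2 mm² = 2.32×10⁻⁵ m².
Stacked slabs ⇒ two capacitors in series, each with the full plate area.
C₁ = κ₁ε₀A/d₁ = 10.9 × 8.85×10⁻¹² × 2.32×10⁻⁵ / 2.14×10⁻⁵ = 1.05×10⁻¹⁰ F.
C₂ = κ₂ε₀A/d₂ = 2.09 × 8.85×10⁻¹² × 2.32×10⁻⁵ / 4.68×10⁻⁵ = 9.17×10⁻¹² F.
C = (1/C₁ + 1/C₂)⁻¹ = 8.43×10⁻¹² F.
U = ½CV² = ½ × 8.43×10⁻¹² × (24.0)² = 2.43×10⁻⁹ J.

U ≈ 2.43 nJ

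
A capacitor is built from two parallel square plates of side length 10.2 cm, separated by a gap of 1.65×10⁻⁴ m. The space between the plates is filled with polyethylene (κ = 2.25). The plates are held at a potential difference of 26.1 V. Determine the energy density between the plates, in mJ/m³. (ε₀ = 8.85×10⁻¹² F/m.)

u ≈ 249 mJ/m³

E = V/d = 26.1 / 1.65×10⁻⁴ = 1.58×10⁵ V/m.
u = ½κε₀E² = ½ × 2.25 × 8.85×10⁻¹² × (1.58×10⁵)² = 0.249 J/m³.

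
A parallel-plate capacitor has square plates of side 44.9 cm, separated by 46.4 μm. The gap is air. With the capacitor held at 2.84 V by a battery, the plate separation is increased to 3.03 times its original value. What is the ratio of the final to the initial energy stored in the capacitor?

Battery connected ⇒ V is held fixed.
C₂ = 0.330 C₁ and U = ½CV², so U₂/U₁ = C₂/C₁ = 0.330.

0.330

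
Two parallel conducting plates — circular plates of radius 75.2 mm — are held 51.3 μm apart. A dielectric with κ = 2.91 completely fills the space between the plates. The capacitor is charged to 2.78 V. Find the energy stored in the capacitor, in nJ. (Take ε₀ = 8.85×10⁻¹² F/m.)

U ≈ 34.5 nJ

A = π(75.2 mm)² = 1.78×10⁻² m².
C = κε₀A/d = 2.91 × 8.85×10⁻¹² × 1.78×10⁻² / 5.13×10⁻⁵ = 8.92×10⁻⁹ F.
U = ½CV² = ½ × 8.92×10⁻⁹ × (2.78)² = 3.45×10⁻⁸ J.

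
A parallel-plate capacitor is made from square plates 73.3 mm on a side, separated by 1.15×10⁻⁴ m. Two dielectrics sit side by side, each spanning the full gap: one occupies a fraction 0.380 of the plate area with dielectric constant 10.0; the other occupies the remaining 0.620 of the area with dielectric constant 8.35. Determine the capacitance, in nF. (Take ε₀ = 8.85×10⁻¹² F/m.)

A = (73.3 mm)² = 5.37×10⁻³ m².
Side-by-side slabs ⇒ two capacitors in parallel, each spanning the full gap.
C₁ = κ₁ε₀A₁/d = 10.0 × 8.85×10⁻¹² × 2.04×10⁻³ / 1.15×10⁻⁴ = 1.57×10⁻⁹ F.
C₂ = κ₂ε₀A₂/d = 8.35 × 8.85×10⁻¹² × 3.33×10⁻³ / 1.15×10⁻⁴ = 2.14×10⁻⁹ F.
C = C₁ + C₂ = 3.71×10⁻⁹ F.

3.71 nF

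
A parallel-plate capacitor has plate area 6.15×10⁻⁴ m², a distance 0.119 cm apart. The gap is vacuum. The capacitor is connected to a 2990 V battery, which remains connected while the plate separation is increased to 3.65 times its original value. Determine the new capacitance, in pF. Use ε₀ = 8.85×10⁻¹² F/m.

Initially C₁ = ε₀A/d = 8.85×10⁻¹² × 6.15×10⁻⁴ / 1.19×10⁻³ = 4.57×10⁻¹² F.
C = ε₀A/d scales as 1/d, so C₂/C₁ = d₁/d₂ = 1/3.65 = 0.274.
C₂ = 0.274 × 4.57×10⁻¹² = 1.25×10⁻¹² F.

1.25 pF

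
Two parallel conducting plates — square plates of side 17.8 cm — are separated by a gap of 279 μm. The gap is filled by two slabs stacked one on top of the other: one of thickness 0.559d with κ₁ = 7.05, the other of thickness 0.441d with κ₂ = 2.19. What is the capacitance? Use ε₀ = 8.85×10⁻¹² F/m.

C ≈ 3.58 nF

A = (17.8 cm)² = 3.17×10⁻² m².
Stacked slabs ⇒ two capacitors in series, each with the full plate area.
C₁ = κ₁ε₀A/d₁ = 7.05 × 8.85×10⁻¹² × 3.17×10⁻² / 1.56×10⁻⁴ = 1.27×10⁻⁸ F.
C₂ = κ₂ε₀A/d₂ = 2.19 × 8.85×10⁻¹² × 3.17×10⁻² / 1.23×10⁻⁴ = 4.99×10⁻⁹ F.
C = (1/C₁ + 1/C₂)⁻¹ = 3.58×10⁻⁹ F.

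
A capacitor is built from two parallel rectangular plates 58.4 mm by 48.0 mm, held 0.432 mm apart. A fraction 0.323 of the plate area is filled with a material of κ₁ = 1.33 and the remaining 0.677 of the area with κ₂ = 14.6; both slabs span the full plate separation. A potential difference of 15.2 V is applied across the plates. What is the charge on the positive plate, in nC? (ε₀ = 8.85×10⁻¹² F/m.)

Q ≈ 9.00 nC

A = 58.4 × 48.0 mm² = 2.80×10⁻³ m².
Side-by-side slabs ⇒ two capacitors in parallel, each spanning the full gap.
C₁ = κ₁ε₀A₁/d = 1.33 × 8.85×10⁻¹² × 9.05×10⁻⁴ / 4.32×10⁻⁴ = 2.47×10⁻¹¹ F.
C₂ = κ₂ε₀A₂/d = 14.6 × 8.85×10⁻¹² × 1.90×10⁻³ / 4.32×10⁻⁴ = 5.68×10⁻¹⁰ F.
C = C₁ + C₂ = 5.92×10⁻¹⁰ F.
Q = CV = 5.92×10⁻¹⁰ × 15.2 = 9.00×10⁻⁹ C.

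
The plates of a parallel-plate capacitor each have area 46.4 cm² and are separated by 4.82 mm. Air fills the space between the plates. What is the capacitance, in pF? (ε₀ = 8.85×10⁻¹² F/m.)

8.52 pF

A = 46.4 cm² = 4.64×10⁻³ m².
C = ε₀A/d = 8.85×10⁻¹² × 4.64×10⁻³ / 4.82×10⁻³ = 8.52×10⁻¹² F.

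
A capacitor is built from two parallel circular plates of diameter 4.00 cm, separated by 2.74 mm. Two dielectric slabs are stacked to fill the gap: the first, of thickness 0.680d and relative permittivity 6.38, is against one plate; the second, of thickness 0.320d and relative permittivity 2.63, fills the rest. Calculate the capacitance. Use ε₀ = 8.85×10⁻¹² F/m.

A = π(4.00/2 cm)² = 1.26×10⁻³ m².
Stacked slabs ⇒ two capacitors in series, each with the full plate area.
C₁ = κ₁ε₀A/d₁ = 6.38 × 8.85×10⁻¹² × 1.26×10⁻³ / 1.86×10⁻³ = 3.81×10⁻¹¹ F.
C₂ = κ₂ε₀A/d₂ = 2.63 × 8.85×10⁻¹² × 1.26×10⁻³ / 8.77×10⁻⁴ = 3.34×10⁻¹¹ F.
C = (1/C₁ + 1/C₂)⁻¹ = 1.78×10⁻¹¹ F.

C ≈ 17.8 pF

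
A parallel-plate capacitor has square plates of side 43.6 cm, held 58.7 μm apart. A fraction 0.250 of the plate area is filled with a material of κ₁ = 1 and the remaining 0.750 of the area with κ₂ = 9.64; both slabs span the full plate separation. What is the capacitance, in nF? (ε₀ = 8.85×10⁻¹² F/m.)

A = (43.6 cm)² = 0.190 m².
Side-by-side slabs ⇒ two capacitors in parallel, each spanning the full gap.
C₁ = κ₁ε₀A₁/d = 1.00 × 8.85×10⁻¹² × 4.75×10⁻² / 5.87×10⁻⁵ = 7.17×10⁻⁹ F.
C₂ = κ₂ε₀A₂/d = 9.64 × 8.85×10⁻¹² × 0.143 / 5.87×10⁻⁵ = 2.07×10⁻⁷ F.
C = C₁ + C₂ = 2.14×10⁻⁷ F.

C ≈ 214 nF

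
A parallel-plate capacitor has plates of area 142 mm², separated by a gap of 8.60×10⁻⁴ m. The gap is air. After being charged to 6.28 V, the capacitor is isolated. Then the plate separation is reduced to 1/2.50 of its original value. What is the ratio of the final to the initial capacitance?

2.50

C = ε₀A/d scales as 1/d, so C₂/C₁ = d₁/d₂ = 2.50.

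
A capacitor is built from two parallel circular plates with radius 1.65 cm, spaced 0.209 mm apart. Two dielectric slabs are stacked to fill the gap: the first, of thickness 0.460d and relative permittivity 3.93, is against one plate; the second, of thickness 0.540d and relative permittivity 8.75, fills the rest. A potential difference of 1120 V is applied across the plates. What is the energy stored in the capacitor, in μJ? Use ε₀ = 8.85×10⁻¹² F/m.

A = π(1.65 cm)² = 8.55×10⁻⁴ m².
Stacked slabs ⇒ two capacitors in series, each with the full plate area.
C₁ = κ₁ε₀A/d₁ = 3.93 × 8.85×10⁻¹² × 8.55×10⁻⁴ / 9.61×10⁻⁵ = 3.09×10⁻¹⁰ F.
C₂ = κ₂ε₀A/d₂ = 8.75 × 8.85×10⁻¹² × 8.55×10⁻⁴ / 1.13×10⁻⁴ = 5.87×10⁻¹⁰ F.
C = (1/C₁ + 1/C₂)⁻¹ = 2.03×10⁻¹⁰ F.
U = ½CV² = ½ × 2.03×10⁻¹⁰ × (1120)² = 1.27×10⁻⁴ J.

U ≈ 127 μJ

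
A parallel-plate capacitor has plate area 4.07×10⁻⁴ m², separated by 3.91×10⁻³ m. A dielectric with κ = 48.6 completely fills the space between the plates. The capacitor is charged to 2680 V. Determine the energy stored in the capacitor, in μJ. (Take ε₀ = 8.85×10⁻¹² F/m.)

161 μJ

C = κε₀A/d = 48.6 × 8.85×10⁻¹² × 4.07×10⁻⁴ / 3.91×10⁻³ = 4.48×10⁻¹¹ F.
U = ½CV² = ½ × 4.48×10⁻¹¹ × (2680)² = 1.61×10⁻⁴ J.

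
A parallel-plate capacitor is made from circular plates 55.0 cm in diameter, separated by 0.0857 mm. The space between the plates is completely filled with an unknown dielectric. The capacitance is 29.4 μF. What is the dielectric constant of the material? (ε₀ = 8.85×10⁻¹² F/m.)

A = π(55.0/2 cm)² = 0.238 m².
κ = Cd/(ε₀A) = 2.94×10⁻⁵ × 8.57×10⁻⁵ / (8.85×10⁻¹² × 0.238) = 1198.

κ ≈ 1198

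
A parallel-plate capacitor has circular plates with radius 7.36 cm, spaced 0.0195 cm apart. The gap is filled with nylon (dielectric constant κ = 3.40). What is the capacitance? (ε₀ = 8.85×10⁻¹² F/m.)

A = π(7.36 cm)² = 1.70×10⁻² m².
C = κε₀A/d = 3.40 × 8.85×10⁻¹² × 1.70×10⁻² / 1.95×10⁻⁴ = 2.63×10⁻⁹ F.

C ≈ 2.63 nF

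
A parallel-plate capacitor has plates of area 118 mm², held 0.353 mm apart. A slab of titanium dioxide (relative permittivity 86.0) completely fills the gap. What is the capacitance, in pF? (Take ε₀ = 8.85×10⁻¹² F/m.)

A = 118 mm² = 1.18×10⁻⁴ m².
C = κε₀A/d = 86.0 × 8.85×10⁻¹² × 1.18×10⁻⁴ / 3.53×10⁻⁴ = 2.54×10⁻¹⁰ F.

254 pF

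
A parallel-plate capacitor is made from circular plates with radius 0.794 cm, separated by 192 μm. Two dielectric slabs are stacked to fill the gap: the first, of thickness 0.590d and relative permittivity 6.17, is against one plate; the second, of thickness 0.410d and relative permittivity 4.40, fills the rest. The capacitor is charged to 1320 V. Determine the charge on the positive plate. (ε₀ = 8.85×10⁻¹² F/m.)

A = π(0.794 cm)² = 1.98×10⁻⁴ m².
Stacked slabs ⇒ two capacitors in series, each with the full plate area.
C₁ = κ₁ε₀A/d₁ = 6.17 × 8.85×10⁻¹² × 1.98×10⁻⁴ / 1.13×10⁻⁴ = 9.55×10⁻¹¹ F.
C₂ = κ₂ε₀A/d₂ = 4.40 × 8.85×10⁻¹² × 1.98×10⁻⁴ / 7.87×10⁻⁵ = 9.80×10⁻¹¹ F.
C = (1/C₁ + 1/C₂)⁻¹ = 4.84×10⁻¹¹ F.
Q = CV = 4.84×10⁻¹¹ × 1320 = 6.38×10⁻⁸ C.

Q ≈ 63.8 nC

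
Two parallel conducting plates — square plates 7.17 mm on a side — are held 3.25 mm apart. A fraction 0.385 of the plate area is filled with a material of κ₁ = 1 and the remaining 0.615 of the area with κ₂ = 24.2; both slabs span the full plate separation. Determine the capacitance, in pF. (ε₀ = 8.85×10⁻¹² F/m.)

A = (7.17 mm)² = 5.14×10⁻⁵ m².
Side-by-side slabs ⇒ two capacitors in parallel, each spanning the full gap.
C₁ = κ₁ε₀A₁/d = 1.00 × 8.85×10⁻¹² × 1.98×10⁻⁵ / 3.25×10⁻³ = 5.39×10⁻¹⁴ F.
C₂ = κ₂ε₀A₂/d = 24.2 × 8.85×10⁻¹² × 3.16×10⁻⁵ / 3.25×10⁻³ = 2.08×10⁻¹² F.
C = C₁ + C₂ = 2.14×10⁻¹² F.

C ≈ 2.14 pF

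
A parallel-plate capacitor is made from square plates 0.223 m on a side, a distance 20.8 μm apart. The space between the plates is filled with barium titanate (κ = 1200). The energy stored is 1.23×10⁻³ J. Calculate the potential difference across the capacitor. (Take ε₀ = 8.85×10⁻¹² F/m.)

9.84 V

A = (0.223 m)² = 4.97×10⁻² m².
C = κε₀A/d = 1200 × 8.85×10⁻¹² × 4.97×10⁻² / 2.08×10⁻⁵ = 2.54×10⁻⁵ F.
V = √(2U/C) = √(2 × 1.23×10⁻³ / 2.54×10⁻⁵) = 9.84 V.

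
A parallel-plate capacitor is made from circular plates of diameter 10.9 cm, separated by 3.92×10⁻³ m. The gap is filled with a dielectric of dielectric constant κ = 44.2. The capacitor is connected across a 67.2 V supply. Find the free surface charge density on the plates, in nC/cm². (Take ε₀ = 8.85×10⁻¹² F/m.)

A = π(10.9/2 cm)² = 9.33×10⁻³ m².
C = κε₀A/d = 44.2 × 8.85×10⁻¹² × 9.33×10⁻³ / 3.92×10⁻³ = 9.31×10⁻¹⁰ F.
σ = Q/A = CV/A = 9.31×10⁻¹⁰ × 67.2 / 9.33×10⁻³ = 6.71×10⁻⁶ C/m².

σ ≈ 0.671 nC/cm²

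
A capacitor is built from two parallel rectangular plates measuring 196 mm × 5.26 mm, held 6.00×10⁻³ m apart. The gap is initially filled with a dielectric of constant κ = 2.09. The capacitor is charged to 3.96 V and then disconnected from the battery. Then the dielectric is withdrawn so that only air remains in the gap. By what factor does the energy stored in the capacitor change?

Isolated ⇒ Q is held fixed.
C₂ = 0.478 C₁ and U = Q²/(2C), so U₂/U₁ = C₁/C₂ = 2.09.

2.09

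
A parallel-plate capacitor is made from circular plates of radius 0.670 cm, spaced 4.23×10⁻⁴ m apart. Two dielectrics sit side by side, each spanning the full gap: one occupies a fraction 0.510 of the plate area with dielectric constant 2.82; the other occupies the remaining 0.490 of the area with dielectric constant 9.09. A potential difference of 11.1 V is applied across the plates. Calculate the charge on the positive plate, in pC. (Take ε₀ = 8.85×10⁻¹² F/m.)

A = π(0.670 cm)² = 1.41×10⁻⁴ m².
Side-by-side slabs ⇒ two capacitors in parallel, each spanning the full gap.
C₁ = κ₁ε₀A₁/d = 2.82 × 8.85×10⁻¹² × 7.19×10⁻⁵ / 4.23×10⁻⁴ = 4.24×10⁻¹² F.
C₂ = κ₂ε₀A₂/d = 9.09 × 8.85×10⁻¹² × 6.91×10⁻⁵ / 4.23×10⁻⁴ = 1.31×10⁻¹¹ F.
C = C₁ + C₂ = 1.74×10⁻¹¹ F.
Q = CV = 1.74×10⁻¹¹ × 11.1 = 1.93×10⁻¹⁰ C.

Q ≈ 193 pC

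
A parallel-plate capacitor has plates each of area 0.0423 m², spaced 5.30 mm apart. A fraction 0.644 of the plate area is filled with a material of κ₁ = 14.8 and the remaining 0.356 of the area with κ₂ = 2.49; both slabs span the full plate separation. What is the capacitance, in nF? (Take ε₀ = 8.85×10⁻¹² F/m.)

0.736 nF

Side-by-side slabs ⇒ two capacitors in parallel, each spanning the full gap.
C₁ = κ₁ε₀A₁/d = 14.8 × 8.85×10⁻¹² × 2.72×10⁻² / 5.30×10⁻³ = 6.73×10⁻¹⁰ F.
C₂ = κ₂ε₀A₂/d = 2.49 × 8.85×10⁻¹² × 1.51×10⁻² / 5.30×10⁻³ = 6.26×10⁻¹¹ F.
C = C₁ + C₂ = 7.36×10⁻¹⁰ F.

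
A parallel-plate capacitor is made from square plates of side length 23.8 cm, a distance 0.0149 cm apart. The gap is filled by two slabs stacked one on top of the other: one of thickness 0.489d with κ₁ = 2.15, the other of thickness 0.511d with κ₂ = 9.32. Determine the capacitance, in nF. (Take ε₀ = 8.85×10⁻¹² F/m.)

11.9 nF

A = (23.8 cm)² = 5.66×10⁻² m².
Stacked slabs ⇒ two capacitors in series, each with the full plate area.
C₁ = κ₁ε₀A/d₁ = 2.15 × 8.85×10⁻¹² × 5.66×10⁻² / 7.29×10⁻⁵ = 1.48×10⁻⁸ F.
C₂ = κ₂ε₀A/d₂ = 9.32 × 8.85×10⁻¹² × 5.66×10⁻² / 7.61×10⁻⁵ = 6.14×10⁻⁸ F.
C = (1/C₁ + 1/C₂)⁻¹ = 1.19×10⁻⁸ F.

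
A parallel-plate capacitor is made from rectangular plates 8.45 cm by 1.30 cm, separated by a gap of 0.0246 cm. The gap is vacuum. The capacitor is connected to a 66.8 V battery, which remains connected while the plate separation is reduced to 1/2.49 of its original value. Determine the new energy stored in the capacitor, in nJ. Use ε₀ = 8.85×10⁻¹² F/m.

A = 8.45 × 1.30 cm² = 1.10×10⁻³ m².
Initially C₁ = ε₀A/d = 8.85×10⁻¹² × 1.10×10⁻³ / 2.46×10⁻⁴ = 3.95×10⁻¹¹ F.
U₁ = 8.82×10⁻⁸ J.
Battery connected ⇒ V is held fixed. C₂ = 2.49 C₁ and U = ½CV², so U₂/U₁ = C₂/C₁ = 2.49.
U₂ = 2.49 × 8.82×10⁻⁸ = 2.20×10⁻⁷ J.

U ≈ 220 nJ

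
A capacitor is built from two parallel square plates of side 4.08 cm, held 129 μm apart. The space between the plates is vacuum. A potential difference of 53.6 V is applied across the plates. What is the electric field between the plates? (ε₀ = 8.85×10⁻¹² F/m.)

416 kV/m

E = V/d = 53.6 / 1.29×10⁻⁴ = 4.16×10⁵ V/m.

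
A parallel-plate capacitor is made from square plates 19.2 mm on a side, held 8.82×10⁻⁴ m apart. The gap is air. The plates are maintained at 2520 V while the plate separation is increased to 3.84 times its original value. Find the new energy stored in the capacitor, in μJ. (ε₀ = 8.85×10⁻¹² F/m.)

U ≈ 3.06 μJ

A = (19.2 mm)² = 3.69×10⁻⁴ m².
Initially C₁ = ε₀A/d = 8.85×10⁻¹² × 3.69×10⁻⁴ / 8.82×10⁻⁴ = 3.70×10⁻¹² F.
U₁ = 1.17×10⁻⁵ J.
Battery connected ⇒ V is held fixed. C₂ = 0.260 C₁ and U = ½CV², so U₂/U₁ = C₂/C₁ = 0.260.
U₂ = 0.260 × 1.17×10⁻⁵ = 3.06×10⁻⁶ J.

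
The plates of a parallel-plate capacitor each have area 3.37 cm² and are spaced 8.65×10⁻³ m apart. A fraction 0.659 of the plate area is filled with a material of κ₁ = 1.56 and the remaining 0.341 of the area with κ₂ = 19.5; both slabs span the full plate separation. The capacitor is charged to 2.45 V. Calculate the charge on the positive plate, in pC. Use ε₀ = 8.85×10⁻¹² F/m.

6.49 pC

A = 3.37 cm² = 3.37×10⁻⁴ m².
Side-by-side slabs ⇒ two capacitors in parallel, each spanning the full gap.
C₁ = κ₁ε₀A₁/d = 1.56 × 8.85×10⁻¹² × 2.22×10⁻⁴ / 8.65×10⁻³ = 3.54×10⁻¹³ F.
C₂ = κ₂ε₀A₂/d = 19.5 × 8.85×10⁻¹² × 1.15×10⁻⁴ / 8.65×10⁻³ = 2.29×10⁻¹² F.
C = C₁ + C₂ = 2.65×10⁻¹² F.
Q = CV = 2.65×10⁻¹² × 2.45 = 6.49×10⁻¹² C.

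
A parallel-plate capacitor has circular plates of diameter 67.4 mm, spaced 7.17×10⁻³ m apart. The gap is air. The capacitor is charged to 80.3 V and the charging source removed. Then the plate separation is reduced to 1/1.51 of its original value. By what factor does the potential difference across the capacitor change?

Isolated ⇒ Q is held fixed.
C₂ = 1.51 C₁ and V = Q/C, so V₂/V₁ = C₁/C₂ = 0.662.

0.662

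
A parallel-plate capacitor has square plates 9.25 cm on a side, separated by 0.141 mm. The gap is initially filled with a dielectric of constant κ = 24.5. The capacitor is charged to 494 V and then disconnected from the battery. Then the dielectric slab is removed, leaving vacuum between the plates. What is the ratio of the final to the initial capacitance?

0.0408

C = κε₀A/d scales with κ, so C₂/C₁ = 1/κ = 1/24.5 = 0.0408.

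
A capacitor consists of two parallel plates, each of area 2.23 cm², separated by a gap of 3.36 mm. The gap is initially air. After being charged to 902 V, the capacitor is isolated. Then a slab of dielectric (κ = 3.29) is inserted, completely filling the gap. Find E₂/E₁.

E₂/E₁ ≈ 0.304

Isolated ⇒ Q is held fixed.
V₂ = Q/C₂ = V₁/3.29; E = V/d, so E₂/E₁ = (V₂/V₁)(d₁/d₂) = 0.304.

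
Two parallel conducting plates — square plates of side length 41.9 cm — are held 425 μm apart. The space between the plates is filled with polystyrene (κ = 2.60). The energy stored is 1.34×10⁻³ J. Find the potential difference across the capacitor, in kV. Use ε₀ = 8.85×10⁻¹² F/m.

V ≈ 0.531 kV

A = (41.9 cm)² = 0.176 m².
C = κε₀A/d = 2.60 × 8.85×10⁻¹² × 0.176 / 4.25×10⁻⁴ = 9.51×10⁻⁹ F.
V = √(2U/C) = √(2 × 1.34×10⁻³ / 9.51×10⁻⁹) = 5.31×10² V.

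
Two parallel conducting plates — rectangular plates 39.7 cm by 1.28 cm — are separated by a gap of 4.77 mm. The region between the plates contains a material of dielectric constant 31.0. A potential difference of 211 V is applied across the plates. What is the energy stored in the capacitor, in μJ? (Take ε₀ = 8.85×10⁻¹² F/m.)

6.51 μJ

A = 39.7 × 1.28 cm² = 5.08×10⁻³ m².
C = κε₀A/d = 31.0 × 8.85×10⁻¹² × 5.08×10⁻³ / 4.77×10⁻³ = 2.92×10⁻¹⁰ F.
U = ½CV² = ½ × 2.92×10⁻¹⁰ × (211)² = 6.51×10⁻⁶ J.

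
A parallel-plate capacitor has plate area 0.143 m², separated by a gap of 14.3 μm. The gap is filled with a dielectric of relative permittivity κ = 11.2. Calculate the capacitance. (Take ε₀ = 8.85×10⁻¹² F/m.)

C = κε₀A/d = 11.2 × 8.85×10⁻¹² × 0.143 / 1.43×10⁻⁵ = 9.91×10⁻⁷ F.

0.991 μF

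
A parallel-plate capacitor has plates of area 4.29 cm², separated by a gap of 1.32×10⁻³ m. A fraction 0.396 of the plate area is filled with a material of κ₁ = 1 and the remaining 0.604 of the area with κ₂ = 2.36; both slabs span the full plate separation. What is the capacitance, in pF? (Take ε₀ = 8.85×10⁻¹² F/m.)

C ≈ 5.24 pF

A = 4.29 cm² = 4.29×10⁻⁴ m².
Side-by-side slabs ⇒ two capacitors in parallel, each spanning the full gap.
C₁ = κ₁ε₀A₁/d = 1.00 × 8.85×10⁻¹² × 1.70×10⁻⁴ / 1.32×10⁻³ = 1.14×10⁻¹² F.
C₂ = κ₂ε₀A₂/d = 2.36 × 8.85×10⁻¹² × 2.59×10⁻⁴ / 1.32×10⁻³ = 4.10×10⁻¹² F.
C = C₁ + C₂ = 5.24×10⁻¹² F.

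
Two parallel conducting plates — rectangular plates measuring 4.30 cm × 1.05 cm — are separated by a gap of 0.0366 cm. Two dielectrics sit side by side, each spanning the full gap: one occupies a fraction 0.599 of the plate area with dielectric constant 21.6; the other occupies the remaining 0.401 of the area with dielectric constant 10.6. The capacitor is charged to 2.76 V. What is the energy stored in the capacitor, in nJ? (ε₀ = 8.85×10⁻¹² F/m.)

A = 4.30 × 1.05 cm² = 4.51×10⁻⁴ m².
Side-by-side slabs ⇒ two capacitors in parallel, each spanning the full gap.
C₁ = κ₁ε₀A₁/d = 21.6 × 8.85×10⁻¹² × 2.70×10⁻⁴ / 3.66×10⁻⁴ = 1.41×10⁻¹⁰ F.
C₂ = κ₂ε₀A₂/d = 10.6 × 8.85×10⁻¹² × 1.81×10⁻⁴ / 3.66×10⁻⁴ = 4.64×10⁻¹¹ F.
C = C₁ + C₂ = 1.88×10⁻¹⁰ F.
U = ½CV² = ½ × 1.88×10⁻¹⁰ × (2.76)² = 7.15×10⁻¹⁰ J.

U ≈ 0.715 nJ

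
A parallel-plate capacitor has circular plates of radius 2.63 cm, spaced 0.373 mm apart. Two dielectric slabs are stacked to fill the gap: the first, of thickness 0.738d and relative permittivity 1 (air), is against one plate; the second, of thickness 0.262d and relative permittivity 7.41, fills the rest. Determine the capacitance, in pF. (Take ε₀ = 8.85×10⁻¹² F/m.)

66.7 pF

A = π(2.63 cm)² = 2.17×10⁻³ m².
Stacked slabs ⇒ two capacitors in series, each with the full plate area.
C₁ = κ₁ε₀A/d₁ = 1.00 × 8.85×10⁻¹² × 2.17×10⁻³ / 2.75×10⁻⁴ = 6.99×10⁻¹¹ F.
C₂ = κ₂ε₀A/d₂ = 7.41 × 8.85×10⁻¹² × 2.17×10⁻³ / 9.77×10⁻⁵ = 1.46×10⁻⁹ F.
C = (1/C₁ + 1/C₂)⁻¹ = 6.67×10⁻¹¹ F.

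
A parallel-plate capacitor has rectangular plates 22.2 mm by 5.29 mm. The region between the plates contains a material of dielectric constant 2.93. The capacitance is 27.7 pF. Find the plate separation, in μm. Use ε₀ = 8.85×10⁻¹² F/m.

110 μm

A = 22.2 × 5.29 mm² = 1.17×10⁻⁴ m².
d = κε₀A/C = 2.93 × 8.85×10⁻¹² × 1.17×10⁻⁴ / 2.77×10⁻¹¹ = 1.10×10⁻⁴ m.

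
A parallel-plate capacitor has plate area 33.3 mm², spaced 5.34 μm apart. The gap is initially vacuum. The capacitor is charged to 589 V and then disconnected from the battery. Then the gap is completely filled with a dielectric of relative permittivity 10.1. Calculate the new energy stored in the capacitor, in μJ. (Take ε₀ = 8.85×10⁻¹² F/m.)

0.948 μJ

A = 33.3 mm² = 3.33×10⁻⁵ m².
Initially C₁ = ε₀A/d = 8.85×10⁻¹² × 3.33×10⁻⁵ / 5.34×10⁻⁶ = 5.52×10⁻¹¹ F.
U₁ = 9.57×10⁻⁶ J.
Isolated ⇒ Q is held fixed. C₂ = 10.1 C₁ and U = Q²/(2C), so U₂/U₁ = C₁/C₂ = 0.0990.
U₂ = 0.0990 × 9.57×10⁻⁶ = 9.48×10⁻⁷ J.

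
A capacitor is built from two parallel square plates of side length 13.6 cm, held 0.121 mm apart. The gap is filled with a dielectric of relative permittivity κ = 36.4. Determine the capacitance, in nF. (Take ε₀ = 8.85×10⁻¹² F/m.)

A = (13.6 cm)² = 1.85×10⁻² m².
C = κε₀A/d = 36.4 × 8.85×10⁻¹² × 1.85×10⁻² / 1.21×10⁻⁴ = 4.92×10⁻⁸ F.

C ≈ 49.2 nF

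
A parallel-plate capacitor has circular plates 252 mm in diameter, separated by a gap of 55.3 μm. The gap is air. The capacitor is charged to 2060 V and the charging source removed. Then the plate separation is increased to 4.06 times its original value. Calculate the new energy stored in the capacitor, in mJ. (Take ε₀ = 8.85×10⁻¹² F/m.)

U ≈ 68.8 mJ

A = π(252/2 mm)² = 4.99×10⁻² m².
Initially C₁ = ε₀A/d = 8.85×10⁻¹² × 4.99×10⁻² / 5.53×10⁻⁵ = 7.98×10⁻⁹ F.
U₁ = 1.69×10⁻² J.
Isolated ⇒ Q is held fixed. C₂ = 0.246 C₁ and U = Q²/(2C), so U₂/U₁ = C₁/C₂ = 4.06.
U₂ = 4.06 × 1.69×10⁻² = 6.88×10⁻² J.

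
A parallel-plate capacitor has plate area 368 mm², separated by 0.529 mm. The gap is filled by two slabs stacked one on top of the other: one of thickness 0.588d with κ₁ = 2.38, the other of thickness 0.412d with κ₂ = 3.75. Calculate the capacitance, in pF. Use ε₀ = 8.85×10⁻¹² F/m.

A = 368 mm² = 3.68×10⁻⁴ m².
Stacked slabs ⇒ two capacitors in series, each with the full plate area.
C₁ = κ₁ε₀A/d₁ = 2.38 × 8.85×10⁻¹² × 3.68×10⁻⁴ / 3.11×10⁻⁴ = 2.49×10⁻¹¹ F.
C₂ = κ₂ε₀A/d₂ = 3.75 × 8.85×10⁻¹² × 3.68×10⁻⁴ / 2.18×10⁻⁴ = 5.60×10⁻¹¹ F.
C = (1/C₁ + 1/C₂)⁻¹ = 1.72×10⁻¹¹ F.

C ≈ 17.2 pF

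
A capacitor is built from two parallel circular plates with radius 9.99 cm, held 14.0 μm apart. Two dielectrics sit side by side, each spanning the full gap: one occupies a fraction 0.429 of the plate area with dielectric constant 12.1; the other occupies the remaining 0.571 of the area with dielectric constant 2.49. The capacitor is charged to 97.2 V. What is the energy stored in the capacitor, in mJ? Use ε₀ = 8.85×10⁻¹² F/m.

U ≈ 0.619 mJ

A = π(9.99 cm)² = 3.14×10⁻² m².
Side-by-side slabs ⇒ two capacitors in parallel, each spanning the full gap.
C₁ = κ₁ε₀A₁/d = 12.1 × 8.85×10⁻¹² × 1.35×10⁻² / 1.40×10⁻⁵ = 1.03×10⁻⁷ F.
C₂ = κ₂ε₀A₂/d = 2.49 × 8.85×10⁻¹² × 1.79×10⁻² / 1.40×10⁻⁵ = 2.82×10⁻⁸ F.
C = C₁ + C₂ = 1.31×10⁻⁷ F.
U = ½CV² = ½ × 1.31×10⁻⁷ × (97.2)² = 6.19×10⁻⁴ J.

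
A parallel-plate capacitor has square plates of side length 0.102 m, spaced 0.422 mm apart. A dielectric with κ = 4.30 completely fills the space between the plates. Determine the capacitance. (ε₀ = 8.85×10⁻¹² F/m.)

C ≈ 0.938 nF

A = (0.102 m)² = 1.04×10⁻² m².
C = κε₀A/d = 4.30 × 8.85×10⁻¹² × 1.04×10⁻² / 4.22×10⁻⁴ = 9.38×10⁻¹⁰ F.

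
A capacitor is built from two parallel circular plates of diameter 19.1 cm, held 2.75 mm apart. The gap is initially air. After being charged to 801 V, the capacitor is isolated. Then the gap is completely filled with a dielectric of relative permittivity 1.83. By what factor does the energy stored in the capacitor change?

U₂/U₁ ≈ 0.546

Isolated ⇒ Q is held fixed.
C₂ = 1.83 C₁ and U = Q²/(2C), so U₂/U₁ = C₁/C₂ = 0.546.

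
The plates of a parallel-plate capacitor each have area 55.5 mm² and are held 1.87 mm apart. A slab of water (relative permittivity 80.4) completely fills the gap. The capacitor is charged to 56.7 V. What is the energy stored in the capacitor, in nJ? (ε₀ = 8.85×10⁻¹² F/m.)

A = 55.5 mm² = 5.55×10⁻⁵ m².
C = κε₀A/d = 80.4 × 8.85×10⁻¹² × 5.55×10⁻⁵ / 1.87×10⁻³ = 2.11×10⁻¹¹ F.
U = ½CV² = ½ × 2.11×10⁻¹¹ × (56.7)² = 3.39×10⁻⁸ J.

U ≈ 33.9 nJ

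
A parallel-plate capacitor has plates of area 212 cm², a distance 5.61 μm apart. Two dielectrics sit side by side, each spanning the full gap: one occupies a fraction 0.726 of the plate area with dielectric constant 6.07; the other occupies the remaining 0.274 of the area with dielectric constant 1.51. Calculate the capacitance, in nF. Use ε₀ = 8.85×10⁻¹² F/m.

A = 212 cm² = 2.12×10⁻² m².
Side-by-side slabs ⇒ two capacitors in parallel, each spanning the full gap.
C₁ = κ₁ε₀A₁/d = 6.07 × 8.85×10⁻¹² × 1.54×10⁻² / 5.61×10⁻⁶ = 1.47×10⁻⁷ F.
C₂ = κ₂ε₀A₂/d = 1.51 × 8.85×10⁻¹² × 5.81×10⁻³ / 5.61×10⁻⁶ = 1.38×10⁻⁸ F.
C = C₁ + C₂ = 1.61×10⁻⁷ F.

C ≈ 161 nF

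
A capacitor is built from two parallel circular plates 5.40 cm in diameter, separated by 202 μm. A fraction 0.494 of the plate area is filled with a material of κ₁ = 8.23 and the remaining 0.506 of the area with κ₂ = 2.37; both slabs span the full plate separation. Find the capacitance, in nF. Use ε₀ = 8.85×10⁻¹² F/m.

A = π(5.40/2 cm)² = 2.29×10⁻³ m².
Side-by-side slabs ⇒ two capacitors in parallel, each spanning the full gap.
C₁ = κ₁ε₀A₁/d = 8.23 × 8.85×10⁻¹² × 1.13×10⁻³ / 2.02×10⁻⁴ = 4.08×10⁻¹⁰ F.
C₂ = κ₂ε₀A₂/d = 2.37 × 8.85×10⁻¹² × 1.16×10⁻³ / 2.02×10⁻⁴ = 1.20×10⁻¹⁰ F.
C = C₁ + C₂ = 5.28×10⁻¹⁰ F.

0.528 nF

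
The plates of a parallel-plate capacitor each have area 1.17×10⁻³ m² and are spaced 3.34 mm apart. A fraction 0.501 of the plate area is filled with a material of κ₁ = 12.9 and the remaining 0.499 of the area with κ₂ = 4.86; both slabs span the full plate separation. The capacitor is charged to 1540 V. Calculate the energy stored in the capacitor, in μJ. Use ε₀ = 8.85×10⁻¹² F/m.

U ≈ 32.7 μJ

Side-by-side slabs ⇒ two capacitors in parallel, each spanning the full gap.
C₁ = κ₁ε₀A₁/d = 12.9 × 8.85×10⁻¹² × 5.86×10⁻⁴ / 3.34×10⁻³ = 2.00×10⁻¹¹ F.
C₂ = κ₂ε₀A₂/d = 4.86 × 8.85×10⁻¹² × 5.84×10⁻⁴ / 3.34×10⁻³ = 7.52×10⁻¹² F.
C = C₁ + C₂ = 2.76×10⁻¹¹ F.
U = ½CV² = ½ × 2.76×10⁻¹¹ × (1540)² = 3.27×10⁻⁵ J.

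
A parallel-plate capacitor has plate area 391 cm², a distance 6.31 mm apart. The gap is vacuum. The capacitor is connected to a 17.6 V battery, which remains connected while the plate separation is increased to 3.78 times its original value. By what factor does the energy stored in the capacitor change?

U₂/U₁ ≈ 0.265

Battery connected ⇒ V is held fixed.
C₂ = 0.265 C₁ and U = ½CV², so U₂/U₁ = C₂/C₁ = 0.265.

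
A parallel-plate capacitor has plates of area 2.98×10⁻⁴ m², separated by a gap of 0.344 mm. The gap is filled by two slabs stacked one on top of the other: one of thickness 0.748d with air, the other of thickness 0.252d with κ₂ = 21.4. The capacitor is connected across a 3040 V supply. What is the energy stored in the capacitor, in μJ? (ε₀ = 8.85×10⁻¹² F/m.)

46.6 μJ

Stacked slabs ⇒ two capacitors in series, each with the full plate area.
C₁ = κ₁ε₀A/d₁ = 1.00 × 8.85×10⁻¹² × 2.98×10⁻⁴ / 2.57×10⁻⁴ = 1.02×10⁻¹¹ F.
C₂ = κ₂ε₀A/d₂ = 21.4 × 8.85×10⁻¹² × 2.98×10⁻⁴ / 8.67×10⁻⁵ = 6.51×10⁻¹⁰ F.
C = (1/C₁ + 1/C₂)⁻¹ = 1.01×10⁻¹¹ F.
U = ½CV² = ½ × 1.01×10⁻¹¹ × (3040)² = 4.66×10⁻⁵ J.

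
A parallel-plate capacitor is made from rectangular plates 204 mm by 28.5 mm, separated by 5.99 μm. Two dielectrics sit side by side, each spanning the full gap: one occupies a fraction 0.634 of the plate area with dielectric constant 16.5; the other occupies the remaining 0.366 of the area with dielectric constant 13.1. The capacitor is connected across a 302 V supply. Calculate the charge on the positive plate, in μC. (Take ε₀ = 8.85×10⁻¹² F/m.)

A = 204 × 28.5 mm² = 5.81×10⁻³ m².
Side-by-side slabs ⇒ two capacitors in parallel, each spanning the full gap.
C₁ = κ₁ε₀A₁/d = 16.5 × 8.85×10⁻¹² × 3.69×10⁻³ / 5.99×10⁻⁶ = 8.99×10⁻⁸ F.
C₂ = κ₂ε₀A₂/d = 13.1 × 8.85×10⁻¹² × 2.13×10⁻³ / 5.99×10⁻⁶ = 4.12×10⁻⁸ F.
C = C₁ + C₂ = 1.31×10⁻⁷ F.
Q = CV = 1.31×10⁻⁷ × 302 = 3.96×10⁻⁵ C.

Q ≈ 39.6 μC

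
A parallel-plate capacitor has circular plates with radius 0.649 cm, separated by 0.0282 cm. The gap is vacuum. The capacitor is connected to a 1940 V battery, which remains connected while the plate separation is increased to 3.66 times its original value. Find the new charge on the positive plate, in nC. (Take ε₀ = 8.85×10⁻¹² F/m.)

A = π(0.649 cm)² = 1.32×10⁻⁴ m².
Initially C₁ = ε₀A/d = 8.85×10⁻¹² × 1.32×10⁻⁴ / 2.82×10⁻⁴ = 4.15×10⁻¹² F.
Q₁ = 8.06×10⁻⁹ C.
Battery connected ⇒ V is held fixed. C₂ = 0.273 C₁ and Q = CV, so Q₂/Q₁ = C₂/C₁ = 0.273.
Q₂ = 0.273 × 8.06×10⁻⁹ = 2.20×10⁻⁹ C.

Q ≈ 2.20 nC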